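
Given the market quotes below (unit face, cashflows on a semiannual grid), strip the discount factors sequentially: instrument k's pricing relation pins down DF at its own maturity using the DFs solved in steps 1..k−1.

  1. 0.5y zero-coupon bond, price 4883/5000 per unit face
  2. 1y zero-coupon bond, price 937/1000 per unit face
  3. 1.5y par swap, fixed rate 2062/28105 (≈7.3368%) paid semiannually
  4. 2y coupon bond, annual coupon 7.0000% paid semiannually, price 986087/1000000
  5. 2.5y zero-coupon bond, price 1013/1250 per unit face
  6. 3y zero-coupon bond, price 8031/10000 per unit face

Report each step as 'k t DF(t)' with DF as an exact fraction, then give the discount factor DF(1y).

step 1 [0.5y] zero: DF = P = 4883/5000 ≈ 0.976600
step 2 [1y] zero: DF = P = 937/1000 ≈ 0.937000
step 3 [1.5y] swap r/2=1031/28105: DF=(1 − 1031/28105·(0.976600+0.937000))/(1+1031/28105) = 8969/10000 ≈ 0.896900
step 4 [2y] bond c/2=7/200: DF=(986087/1000000 − 7/200·(0.976600+0.937000+0.896900))/(1+7/200) = 8577/10000 ≈ 0.857700
step 5 [2.5y] zero: DF = P = 1013/1250 ≈ 0.810400
step 6 [3y] zero: DF = P = 8031/10000 ≈ 0.803100

1 1/2 4883/5000
2 1 937/1000
3 3/2 8969/10000
4 2 8577/10000
5 5/2 1013/1250
6 3 8031/10000
DF(1y) = 937/1000 ≈ 0.937000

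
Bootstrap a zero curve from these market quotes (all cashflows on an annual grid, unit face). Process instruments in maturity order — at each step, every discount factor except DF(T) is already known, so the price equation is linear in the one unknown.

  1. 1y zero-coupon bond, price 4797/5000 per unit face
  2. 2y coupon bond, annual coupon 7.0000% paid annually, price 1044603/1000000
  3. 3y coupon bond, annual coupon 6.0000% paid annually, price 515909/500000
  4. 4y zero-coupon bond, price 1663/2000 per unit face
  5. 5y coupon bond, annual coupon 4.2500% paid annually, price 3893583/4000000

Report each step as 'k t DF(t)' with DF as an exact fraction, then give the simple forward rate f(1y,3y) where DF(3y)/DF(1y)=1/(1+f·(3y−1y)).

step 1 [1y] zero: DF = P = 4797/5000 ≈ 0.959400
step 2 [2y] bond c/1=7/100: DF=(1044603/1000000 − 7/100·(0.959400))/(1+7/100) = 1827/2000 ≈ 0.913500
step 3 [3y] bond c/1=3/50: DF=(515909/500000 − 3/50·(0.959400+0.913500))/(1+3/50) = 4337/5000 ≈ 0.867400
step 4 [4y] zero: DF = P = 1663/2000 ≈ 0.831500
step 5 [5y] bond c/1=17/400: DF=(3893583/4000000 − 17/400·(0.959400+0.913500+0.867400+0.831500))/(1+17/400) = 7881/10000 ≈ 0.788100

1 1 4797/5000
2 2 1827/2000
3 3 4337/5000
4 4 1663/2000
5 5 7881/10000
f(1y,3y) = ((4797/5000)/(4337/5000) − 1)/(2) = 230/4337 ≈ 5.3032%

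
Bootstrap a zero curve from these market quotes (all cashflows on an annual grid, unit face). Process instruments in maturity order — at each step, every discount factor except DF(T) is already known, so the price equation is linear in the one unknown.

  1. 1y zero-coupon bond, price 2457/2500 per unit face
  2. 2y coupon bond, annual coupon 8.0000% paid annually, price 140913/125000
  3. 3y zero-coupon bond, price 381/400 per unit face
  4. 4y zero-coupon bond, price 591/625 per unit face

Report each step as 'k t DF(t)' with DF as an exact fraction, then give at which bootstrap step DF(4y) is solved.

step 1 [1y] zero: DF = P = 2457/2500 ≈ 0.982800
step 2 [2y] bond c/1=2/25: DF=(140913/125000 − 2/25·(0.982800))/(1+2/25) = 971/1000 ≈ 0.971000
step 3 [3y] zero: DF = P = 381/400 ≈ 0.952500
step 4 [4y] zero: DF = P = 591/625 ≈ 0.945600

1 1 2457/2500
2 2 971/1000
3 3 381/400
4 4 591/625
DF(4y) is solved at step 4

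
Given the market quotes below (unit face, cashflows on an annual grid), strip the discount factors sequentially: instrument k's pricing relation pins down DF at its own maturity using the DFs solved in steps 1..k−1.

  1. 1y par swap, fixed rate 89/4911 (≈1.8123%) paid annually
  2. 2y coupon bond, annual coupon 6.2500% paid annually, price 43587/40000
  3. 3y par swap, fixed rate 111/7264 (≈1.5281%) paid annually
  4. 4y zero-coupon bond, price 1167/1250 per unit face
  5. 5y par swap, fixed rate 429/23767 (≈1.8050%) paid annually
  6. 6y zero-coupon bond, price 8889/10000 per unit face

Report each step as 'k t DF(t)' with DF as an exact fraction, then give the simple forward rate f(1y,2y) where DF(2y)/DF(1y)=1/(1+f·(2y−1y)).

step 1 [1y] swap r/1=89/4911: DF=(1 − 89/4911·(0))/(1+89/4911) = 4911/5000 ≈ 0.982200
step 2 [2y] bond c/1=1/16: DF=(43587/40000 − 1/16·(0.982200))/(1+1/16) = 4839/5000 ≈ 0.967800
step 3 [3y] swap r/1=111/7264: DF=(1 − 111/7264·(0.982200+0.967800))/(1+111/7264) = 2389/2500 ≈ 0.955600
step 4 [4y] zero: DF = P = 1167/1250 ≈ 0.933600
step 5 [5y] swap r/1=429/23767: DF=(1 − 429/23767·(0.982200+0.967800+0.955600+0.933600))/(1+429/23767) = 4571/5000 ≈ 0.914200
step 6 [6y] zero: DF = P = 8889/10000 ≈ 0.888900

1 1 4911/5000
2 2 4839/5000
3 3 2389/2500
4 4 1167/1250
5 5 4571/5000
6 6 8889/10000
f(1y,2y) = ((4911/5000)/(4839/5000) − 1)/(1) = 24/1613 ≈ 1.4879%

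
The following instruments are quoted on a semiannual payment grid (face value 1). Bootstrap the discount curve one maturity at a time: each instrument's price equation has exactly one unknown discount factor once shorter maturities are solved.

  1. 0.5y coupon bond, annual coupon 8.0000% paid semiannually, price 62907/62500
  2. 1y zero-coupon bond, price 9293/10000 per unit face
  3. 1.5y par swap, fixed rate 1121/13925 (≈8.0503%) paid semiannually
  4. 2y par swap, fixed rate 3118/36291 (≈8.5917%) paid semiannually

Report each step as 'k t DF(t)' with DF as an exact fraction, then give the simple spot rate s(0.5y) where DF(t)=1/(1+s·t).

step 1 [0.5y] bond c/2=1/25: DF=(62907/62500 − 1/25·(0))/(1+1/25) = 4839/5000 ≈ 0.967800
step 2 [1y] zero: DF = P = 9293/10000 ≈ 0.929300
step 3 [1.5y] swap r/2=1121/27850: DF=(1 − 1121/27850·(0.967800+0.929300))/(1+1121/27850) = 8879/10000 ≈ 0.887900
step 4 [2y] swap r/2=1559/36291: DF=(1 − 1559/36291·(0.967800+0.929300+0.887900))/(1+1559/36291) = 8441/10000 ≈ 0.844100

1 1/2 4839/5000
2 1 9293/10000
3 3/2 8879/10000
4 2 8441/10000
s(0.5y) = (1/(4839/5000) − 1)/(1/2) = 322/4839 ≈ 6.6543%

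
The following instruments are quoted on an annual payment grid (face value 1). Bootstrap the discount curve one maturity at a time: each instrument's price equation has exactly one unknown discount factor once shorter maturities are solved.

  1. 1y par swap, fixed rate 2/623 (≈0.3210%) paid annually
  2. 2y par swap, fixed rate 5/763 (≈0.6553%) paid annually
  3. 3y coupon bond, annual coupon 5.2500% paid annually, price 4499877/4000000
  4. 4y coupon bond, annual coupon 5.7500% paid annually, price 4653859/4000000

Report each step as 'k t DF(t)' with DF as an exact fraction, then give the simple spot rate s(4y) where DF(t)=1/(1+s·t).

1 1 623/625
2 2 987/1000
3 3 9699/10000
4 4 2349/2500
s(4y) = (1/(2349/2500) − 1)/(4) = 151/9396 ≈ 1.6071%

step 1 [1y] swap r/1=2/623: DF=(1 − 2/623·(0))/(1+2/623) = 623/625 ≈ 0.996800
step 2 [2y] swap r/1=5/763: DF=(1 − 5/763·(0.996800))/(1+5/763) = 987/1000 ≈ 0.987000
step 3 [3y] bond c/1=21/400: DF=(4499877/4000000 − 21/400·(0.996800+0.987000))/(1+21/400) = 9699/10000 ≈ 0.969900
step 4 [4y] bond c/1=23/400: DF=(4653859/4000000 − 23/400·(0.996800+0.987000+0.969900))/(1+23/400) = 2349/2500 ≈ 0.939600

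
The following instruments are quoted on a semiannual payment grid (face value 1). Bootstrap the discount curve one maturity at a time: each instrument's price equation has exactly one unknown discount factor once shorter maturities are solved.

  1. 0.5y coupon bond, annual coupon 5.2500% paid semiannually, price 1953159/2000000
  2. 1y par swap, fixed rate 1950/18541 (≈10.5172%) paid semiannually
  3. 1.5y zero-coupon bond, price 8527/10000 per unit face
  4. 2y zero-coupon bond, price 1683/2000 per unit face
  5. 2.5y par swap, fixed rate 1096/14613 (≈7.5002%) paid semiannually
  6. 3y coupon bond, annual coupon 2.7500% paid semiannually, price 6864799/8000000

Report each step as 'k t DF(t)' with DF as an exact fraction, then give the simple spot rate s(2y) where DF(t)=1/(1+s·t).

step 1 [0.5y] bond c/2=21/800: DF=(1953159/2000000 − 21/800·(0))/(1+21/800) = 2379/2500 ≈ 0.951600
step 2 [1y] swap r/2=975/18541: DF=(1 − 975/18541·(0.951600))/(1+975/18541) = 361/400 ≈ 0.902500
step 3 [1.5y] zero: DF = P = 8527/10000 ≈ 0.852700
step 4 [2y] zero: DF = P = 1683/2000 ≈ 0.841500
step 5 [2.5y] swap r/2=548/14613: DF=(1 − 548/14613·(0.951600+0.902500+0.852700+0.841500))/(1+548/14613) = 2089/2500 ≈ 0.835600
step 6 [3y] bond c/2=11/800: DF=(6864799/8000000 − 11/800·(0.951600+0.902500+0.852700+0.841500+0.835600))/(1+11/800) = 787/1000 ≈ 0.787000

1 1/2 2379/2500
2 1 361/400
3 3/2 8527/10000
4 2 1683/2000
5 5/2 2089/2500
6 3 787/1000
s(2y) = (1/(1683/2000) − 1)/(2) = 317/3366 ≈ 9.4177%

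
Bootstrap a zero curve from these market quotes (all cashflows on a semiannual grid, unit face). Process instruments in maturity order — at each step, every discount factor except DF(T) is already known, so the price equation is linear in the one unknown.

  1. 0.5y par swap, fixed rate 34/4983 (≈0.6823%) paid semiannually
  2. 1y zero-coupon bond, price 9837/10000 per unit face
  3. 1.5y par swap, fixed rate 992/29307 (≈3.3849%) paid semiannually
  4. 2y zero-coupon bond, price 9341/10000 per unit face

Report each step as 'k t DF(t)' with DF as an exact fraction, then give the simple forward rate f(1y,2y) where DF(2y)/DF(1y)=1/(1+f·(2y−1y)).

step 1 [0.5y] swap r/2=17/4983: DF=(1 − 17/4983·(0))/(1+17/4983) = 4983/5000 ≈ 0.996600
step 2 [1y] zero: DF = P = 9837/10000 ≈ 0.983700
step 3 [1.5y] swap r/2=496/29307: DF=(1 − 496/29307·(0.996600+0.983700))/(1+496/29307) = 594/625 ≈ 0.950400
step 4 [2y] zero: DF = P = 9341/10000 ≈ 0.934100

1 1/2 4983/5000
2 1 9837/10000
3 3/2 594/625
4 2 9341/10000
f(1y,2y) = ((9837/10000)/(9341/10000) − 1)/(1) = 496/9341 ≈ 5.3099%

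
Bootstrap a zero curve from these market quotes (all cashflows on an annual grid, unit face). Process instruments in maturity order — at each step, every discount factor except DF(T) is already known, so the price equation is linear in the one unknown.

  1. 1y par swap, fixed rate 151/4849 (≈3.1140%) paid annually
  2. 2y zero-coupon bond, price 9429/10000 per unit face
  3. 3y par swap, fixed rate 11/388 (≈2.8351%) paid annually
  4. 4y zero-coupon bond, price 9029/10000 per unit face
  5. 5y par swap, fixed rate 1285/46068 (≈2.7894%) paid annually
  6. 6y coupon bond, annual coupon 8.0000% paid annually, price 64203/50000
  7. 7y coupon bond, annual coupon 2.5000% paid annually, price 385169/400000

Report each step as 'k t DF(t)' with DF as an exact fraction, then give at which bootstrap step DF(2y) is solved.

step 1 [1y] swap r/1=151/4849: DF=(1 − 151/4849·(0))/(1+151/4849) = 4849/5000 ≈ 0.969800
step 2 [2y] zero: DF = P = 9429/10000 ≈ 0.942900
step 3 [3y] swap r/1=11/388: DF=(1 − 11/388·(0.969800+0.942900))/(1+11/388) = 9197/10000 ≈ 0.919700
step 4 [4y] zero: DF = P = 9029/10000 ≈ 0.902900
step 5 [5y] swap r/1=1285/46068: DF=(1 − 1285/46068·(0.969800+0.942900+0.919700+0.902900))/(1+1285/46068) = 1743/2000 ≈ 0.871500
step 6 [6y] bond c/1=2/25: DF=(64203/50000 − 2/25·(0.969800+0.942900+0.919700+0.902900+0.871500))/(1+2/25) = 8477/10000 ≈ 0.847700
step 7 [7y] bond c/1=1/40: DF=(385169/400000 − 1/40·(0.969800+0.942900+0.919700+0.902900+0.871500+0.847700))/(1+1/40) = 504/625 ≈ 0.806400

1 1 4849/5000
2 2 9429/10000
3 3 9197/10000
4 4 9029/10000
5 5 1743/2000
6 6 8477/10000
7 7 504/625
DF(2y) is solved at step 2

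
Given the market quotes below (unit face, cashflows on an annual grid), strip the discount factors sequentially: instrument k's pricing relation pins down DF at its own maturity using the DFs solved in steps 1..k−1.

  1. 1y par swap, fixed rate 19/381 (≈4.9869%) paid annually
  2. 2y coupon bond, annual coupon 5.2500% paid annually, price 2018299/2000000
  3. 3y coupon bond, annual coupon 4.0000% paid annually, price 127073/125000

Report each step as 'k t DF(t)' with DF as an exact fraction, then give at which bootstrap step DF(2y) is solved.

1 1 381/400
2 2 9113/10000
3 3 4529/5000
DF(2y) is solved at step 2

step 1 [1y] swap r/1=19/381: DF=(1 − 19/381·(0))/(1+19/381) = 381/400 ≈ 0.952500
step 2 [2y] bond c/1=21/400: DF=(2018299/2000000 − 21/400·(0.952500))/(1+21/400) = 9113/10000 ≈ 0.911300
step 3 [3y] bond c/1=1/25: DF=(127073/125000 − 1/25·(0.952500+0.911300))/(1+1/25) = 4529/5000 ≈ 0.905800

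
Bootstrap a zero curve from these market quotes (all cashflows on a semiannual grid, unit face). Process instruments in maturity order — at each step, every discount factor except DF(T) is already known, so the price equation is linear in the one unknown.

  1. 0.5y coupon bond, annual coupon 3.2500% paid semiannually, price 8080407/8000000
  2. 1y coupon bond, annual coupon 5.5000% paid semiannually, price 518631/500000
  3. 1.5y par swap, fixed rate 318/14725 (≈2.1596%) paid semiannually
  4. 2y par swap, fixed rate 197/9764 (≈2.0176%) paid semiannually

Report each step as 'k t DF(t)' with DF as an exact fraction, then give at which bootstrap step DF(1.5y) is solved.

1 1/2 9939/10000
2 1 9829/10000
3 3/2 4841/5000
4 2 4803/5000
DF(1.5y) is solved at step 3

step 1 [0.5y] bond c/2=13/800: DF=(8080407/8000000 − 13/800·(0))/(1+13/800) = 9939/10000 ≈ 0.993900
step 2 [1y] bond c/2=11/400: DF=(518631/500000 − 11/400·(0.993900))/(1+11/400) = 9829/10000 ≈ 0.982900
step 3 [1.5y] swap r/2=159/14725: DF=(1 − 159/14725·(0.993900+0.982900))/(1+159/14725) = 4841/5000 ≈ 0.968200
step 4 [2y] swap r/2=197/19528: DF=(1 − 197/19528·(0.993900+0.982900+0.968200))/(1+197/19528) = 4803/5000 ≈ 0.960600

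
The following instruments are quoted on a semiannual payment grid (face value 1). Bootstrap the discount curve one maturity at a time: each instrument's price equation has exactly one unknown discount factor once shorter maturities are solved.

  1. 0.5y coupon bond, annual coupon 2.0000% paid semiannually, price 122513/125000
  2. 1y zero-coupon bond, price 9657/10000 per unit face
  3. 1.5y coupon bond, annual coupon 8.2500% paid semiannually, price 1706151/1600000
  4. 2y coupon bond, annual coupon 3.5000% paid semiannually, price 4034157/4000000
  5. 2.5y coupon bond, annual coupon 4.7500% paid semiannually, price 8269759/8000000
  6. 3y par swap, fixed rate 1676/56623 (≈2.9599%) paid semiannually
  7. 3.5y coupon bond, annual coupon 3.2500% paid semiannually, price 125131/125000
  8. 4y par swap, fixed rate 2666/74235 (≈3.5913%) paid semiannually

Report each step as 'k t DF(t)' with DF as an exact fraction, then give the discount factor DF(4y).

step 1 [0.5y] bond c/2=1/100: DF=(122513/125000 − 1/100·(0))/(1+1/100) = 1213/1250 ≈ 0.970400
step 2 [1y] zero: DF = P = 9657/10000 ≈ 0.965700
step 3 [1.5y] bond c/2=33/800: DF=(1706151/1600000 − 33/800·(0.970400+0.965700))/(1+33/800) = 4737/5000 ≈ 0.947400
step 4 [2y] bond c/2=7/400: DF=(4034157/4000000 − 7/400·(0.970400+0.965700+0.947400))/(1+7/400) = 1177/1250 ≈ 0.941600
step 5 [2.5y] bond c/2=19/800: DF=(8269759/8000000 − 19/800·(0.970400+0.965700+0.947400+0.941600))/(1+19/800) = 921/1000 ≈ 0.921000
step 6 [3y] swap r/2=838/56623: DF=(1 − 838/56623·(0.970400+0.965700+0.947400+0.941600+0.921000))/(1+838/56623) = 4581/5000 ≈ 0.916200
step 7 [3.5y] bond c/2=13/800: DF=(125131/125000 − 13/800·(0.970400+0.965700+0.947400+0.941600+0.921000+0.916200))/(1+13/800) = 1789/2000 ≈ 0.894500
step 8 [4y] swap r/2=1333/74235: DF=(1 − 1333/74235·(0.970400+0.965700+0.947400+0.941600+0.921000+0.916200+0.894500))/(1+1333/74235) = 8667/10000 ≈ 0.866700

1 1/2 1213/1250
2 1 9657/10000
3 3/2 4737/5000
4 2 1177/1250
5 5/2 921/1000
6 3 4581/5000
7 7/2 1789/2000
8 4 8667/10000
DF(4y) = 8667/10000 ≈ 0.866700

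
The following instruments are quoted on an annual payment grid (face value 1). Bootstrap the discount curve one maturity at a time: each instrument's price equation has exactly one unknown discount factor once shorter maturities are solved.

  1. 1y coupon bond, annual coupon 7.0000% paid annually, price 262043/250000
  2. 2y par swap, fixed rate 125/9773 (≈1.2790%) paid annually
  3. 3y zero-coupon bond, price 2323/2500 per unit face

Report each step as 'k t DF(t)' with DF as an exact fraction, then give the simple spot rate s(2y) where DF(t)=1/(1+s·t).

step 1 [1y] bond c/1=7/100: DF=(262043/250000 − 7/100·(0))/(1+7/100) = 2449/2500 ≈ 0.979600
step 2 [2y] swap r/1=125/9773: DF=(1 − 125/9773·(0.979600))/(1+125/9773) = 39/40 ≈ 0.975000
step 3 [3y] zero: DF = P = 2323/2500 ≈ 0.929200

1 1 2449/2500
2 2 39/40
3 3 2323/2500
s(2y) = (1/(39/40) − 1)/(2) = 1/78 ≈ 1.2821%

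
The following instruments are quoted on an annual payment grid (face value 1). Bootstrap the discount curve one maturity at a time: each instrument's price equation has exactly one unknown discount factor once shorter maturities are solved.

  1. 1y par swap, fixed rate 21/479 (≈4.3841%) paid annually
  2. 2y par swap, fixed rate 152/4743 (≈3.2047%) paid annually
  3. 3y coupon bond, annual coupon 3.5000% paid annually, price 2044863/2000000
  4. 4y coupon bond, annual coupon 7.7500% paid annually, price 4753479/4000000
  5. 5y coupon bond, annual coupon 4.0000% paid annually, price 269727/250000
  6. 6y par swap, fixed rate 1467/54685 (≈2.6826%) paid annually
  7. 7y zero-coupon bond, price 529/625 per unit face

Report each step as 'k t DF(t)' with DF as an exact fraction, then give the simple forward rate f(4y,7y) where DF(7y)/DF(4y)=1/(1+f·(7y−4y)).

step 1 [1y] swap r/1=21/479: DF=(1 − 21/479·(0))/(1+21/479) = 479/500 ≈ 0.958000
step 2 [2y] swap r/1=152/4743: DF=(1 − 152/4743·(0.958000))/(1+152/4743) = 587/625 ≈ 0.939200
step 3 [3y] bond c/1=7/200: DF=(2044863/2000000 − 7/200·(0.958000+0.939200))/(1+7/200) = 9237/10000 ≈ 0.923700
step 4 [4y] bond c/1=31/400: DF=(4753479/4000000 − 31/400·(0.958000+0.939200+0.923700))/(1+31/400) = 9/10 ≈ 0.900000
step 5 [5y] bond c/1=1/25: DF=(269727/250000 − 1/25·(0.958000+0.939200+0.923700+0.900000))/(1+1/25) = 8943/10000 ≈ 0.894300
step 6 [6y] swap r/1=1467/54685: DF=(1 − 1467/54685·(0.958000+0.939200+0.923700+0.900000+0.894300))/(1+1467/54685) = 8533/10000 ≈ 0.853300
step 7 [7y] zero: DF = P = 529/625 ≈ 0.846400

1 1 479/500
2 2 587/625
3 3 9237/10000
4 4 9/10
5 5 8943/10000
6 6 8533/10000
7 7 529/625
f(4y,7y) = ((9/10)/(529/625) − 1)/(3) = 67/3174 ≈ 2.1109%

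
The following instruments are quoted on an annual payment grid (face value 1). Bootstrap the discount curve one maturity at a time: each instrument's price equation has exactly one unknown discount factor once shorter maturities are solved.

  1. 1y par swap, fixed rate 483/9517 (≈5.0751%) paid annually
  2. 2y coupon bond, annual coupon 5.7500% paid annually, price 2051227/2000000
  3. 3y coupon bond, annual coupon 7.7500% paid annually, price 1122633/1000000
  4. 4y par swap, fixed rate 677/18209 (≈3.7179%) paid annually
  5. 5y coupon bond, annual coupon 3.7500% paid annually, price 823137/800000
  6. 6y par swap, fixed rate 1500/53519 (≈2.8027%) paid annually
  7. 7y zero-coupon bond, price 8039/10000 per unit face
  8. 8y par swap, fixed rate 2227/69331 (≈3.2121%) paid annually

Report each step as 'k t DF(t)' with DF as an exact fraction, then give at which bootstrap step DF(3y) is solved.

step 1 [1y] swap r/1=483/9517: DF=(1 − 483/9517·(0))/(1+483/9517) = 9517/10000 ≈ 0.951700
step 2 [2y] bond c/1=23/400: DF=(2051227/2000000 − 23/400·(0.951700))/(1+23/400) = 9181/10000 ≈ 0.918100
step 3 [3y] bond c/1=31/400: DF=(1122633/1000000 − 31/400·(0.951700+0.918100))/(1+31/400) = 4537/5000 ≈ 0.907400
step 4 [4y] swap r/1=677/18209: DF=(1 − 677/18209·(0.951700+0.918100+0.907400))/(1+677/18209) = 4323/5000 ≈ 0.864600
step 5 [5y] bond c/1=3/80: DF=(823137/800000 − 3/80·(0.951700+0.918100+0.907400+0.864600))/(1+3/80) = 8601/10000 ≈ 0.860100
step 6 [6y] swap r/1=1500/53519: DF=(1 − 1500/53519·(0.951700+0.918100+0.907400+0.864600+0.860100))/(1+1500/53519) = 17/20 ≈ 0.850000
step 7 [7y] zero: DF = P = 8039/10000 ≈ 0.803900
step 8 [8y] swap r/1=2227/69331: DF=(1 − 2227/69331·(0.951700+0.918100+0.907400+0.864600+0.860100+0.850000+0.803900))/(1+2227/69331) = 7773/10000 ≈ 0.777300

1 1 9517/10000
2 2 9181/10000
3 3 4537/5000
4 4 4323/5000
5 5 8601/10000
6 6 17/20
7 7 8039/10000
8 8 7773/10000
DF(3y) is solved at step 3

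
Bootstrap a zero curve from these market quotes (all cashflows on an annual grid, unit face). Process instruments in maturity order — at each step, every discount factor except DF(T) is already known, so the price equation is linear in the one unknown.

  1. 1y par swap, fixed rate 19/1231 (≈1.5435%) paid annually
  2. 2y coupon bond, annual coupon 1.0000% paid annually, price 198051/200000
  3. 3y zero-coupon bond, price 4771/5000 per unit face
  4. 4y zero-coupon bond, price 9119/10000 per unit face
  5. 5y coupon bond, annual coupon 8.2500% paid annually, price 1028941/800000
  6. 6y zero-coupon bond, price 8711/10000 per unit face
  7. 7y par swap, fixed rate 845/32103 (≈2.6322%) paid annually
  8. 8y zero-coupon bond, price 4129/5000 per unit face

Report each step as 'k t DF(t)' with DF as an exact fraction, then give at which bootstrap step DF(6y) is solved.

step 1 [1y] swap r/1=19/1231: DF=(1 − 19/1231·(0))/(1+19/1231) = 1231/1250 ≈ 0.984800
step 2 [2y] bond c/1=1/100: DF=(198051/200000 − 1/100·(0.984800))/(1+1/100) = 9707/10000 ≈ 0.970700
step 3 [3y] zero: DF = P = 4771/5000 ≈ 0.954200
step 4 [4y] zero: DF = P = 9119/10000 ≈ 0.911900
step 5 [5y] bond c/1=33/400: DF=(1028941/800000 − 33/400·(0.984800+0.970700+0.954200+0.911900))/(1+33/400) = 8969/10000 ≈ 0.896900
step 6 [6y] zero: DF = P = 8711/10000 ≈ 0.871100
step 7 [7y] swap r/1=845/32103: DF=(1 − 845/32103·(0.984800+0.970700+0.954200+0.911900+0.896900+0.871100))/(1+845/32103) = 831/1000 ≈ 0.831000
step 8 [8y] zero: DF = P = 4129/5000 ≈ 0.825800

1 1 1231/1250
2 2 9707/10000
3 3 4771/5000
4 4 9119/10000
5 5 8969/10000
6 6 8711/10000
7 7 831/1000
8 8 4129/5000
DF(6y) is solved at step 6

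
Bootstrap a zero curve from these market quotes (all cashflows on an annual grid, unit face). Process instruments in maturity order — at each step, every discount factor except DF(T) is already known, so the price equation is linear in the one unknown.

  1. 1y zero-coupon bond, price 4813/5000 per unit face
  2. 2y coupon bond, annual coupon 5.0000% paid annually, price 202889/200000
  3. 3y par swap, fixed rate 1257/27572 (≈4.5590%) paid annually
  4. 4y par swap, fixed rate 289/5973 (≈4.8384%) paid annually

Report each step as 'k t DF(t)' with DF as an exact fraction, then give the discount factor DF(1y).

step 1 [1y] zero: DF = P = 4813/5000 ≈ 0.962600
step 2 [2y] bond c/1=1/20: DF=(202889/200000 − 1/20·(0.962600))/(1+1/20) = 9203/10000 ≈ 0.920300
step 3 [3y] swap r/1=1257/27572: DF=(1 − 1257/27572·(0.962600+0.920300))/(1+1257/27572) = 8743/10000 ≈ 0.874300
step 4 [4y] swap r/1=289/5973: DF=(1 − 289/5973·(0.962600+0.920300+0.874300))/(1+289/5973) = 4133/5000 ≈ 0.826600

1 1 4813/5000
2 2 9203/10000
3 3 8743/10000
4 4 4133/5000
DF(1y) = 4813/5000 ≈ 0.962600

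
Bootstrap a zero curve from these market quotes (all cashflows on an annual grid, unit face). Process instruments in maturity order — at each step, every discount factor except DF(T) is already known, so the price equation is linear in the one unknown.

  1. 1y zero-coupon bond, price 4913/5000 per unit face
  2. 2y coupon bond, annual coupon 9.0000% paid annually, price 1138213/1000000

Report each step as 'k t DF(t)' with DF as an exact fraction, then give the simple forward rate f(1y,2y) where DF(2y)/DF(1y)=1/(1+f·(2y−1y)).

1 1 4913/5000
2 2 9631/10000
f(1y,2y) = ((4913/5000)/(9631/10000) − 1)/(1) = 195/9631 ≈ 2.0247%

step 1 [1y] zero: DF = P = 4913/5000 ≈ 0.982600
step 2 [2y] bond c/1=9/100: DF=(1138213/1000000 − 9/100·(0.982600))/(1+9/100) = 9631/10000 ≈ 0.963100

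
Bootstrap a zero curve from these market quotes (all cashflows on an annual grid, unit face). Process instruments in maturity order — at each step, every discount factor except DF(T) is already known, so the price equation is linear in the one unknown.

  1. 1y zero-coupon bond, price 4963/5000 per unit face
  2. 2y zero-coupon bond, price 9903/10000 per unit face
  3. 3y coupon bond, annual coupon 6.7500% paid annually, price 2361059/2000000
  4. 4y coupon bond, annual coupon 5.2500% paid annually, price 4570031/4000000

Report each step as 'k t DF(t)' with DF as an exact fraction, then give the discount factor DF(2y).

1 1 4963/5000
2 2 9903/10000
3 3 1961/2000
4 4 9377/10000
DF(2y) = 9903/10000 ≈ 0.990300

step 1 [1y] zero: DF = P = 4963/5000 ≈ 0.992600
step 2 [2y] zero: DF = P = 9903/10000 ≈ 0.990300
step 3 [3y] bond c/1=27/400: DF=(2361059/2000000 − 27/400·(0.992600+0.990300))/(1+27/400) = 1961/2000 ≈ 0.980500
step 4 [4y] bond c/1=21/400: DF=(4570031/4000000 − 21/400·(0.992600+0.990300+0.980500))/(1+21/400) = 9377/10000 ≈ 0.937700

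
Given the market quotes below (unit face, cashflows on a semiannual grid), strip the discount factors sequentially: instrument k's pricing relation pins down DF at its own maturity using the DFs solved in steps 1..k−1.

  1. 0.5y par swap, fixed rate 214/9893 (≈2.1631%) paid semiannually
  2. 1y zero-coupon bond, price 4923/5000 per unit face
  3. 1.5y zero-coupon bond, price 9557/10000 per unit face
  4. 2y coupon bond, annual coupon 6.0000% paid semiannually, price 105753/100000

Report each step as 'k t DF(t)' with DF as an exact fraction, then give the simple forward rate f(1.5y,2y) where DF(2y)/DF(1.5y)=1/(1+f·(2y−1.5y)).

step 1 [0.5y] swap r/2=107/9893: DF=(1 − 107/9893·(0))/(1+107/9893) = 9893/10000 ≈ 0.989300
step 2 [1y] zero: DF = P = 4923/5000 ≈ 0.984600
step 3 [1.5y] zero: DF = P = 9557/10000 ≈ 0.955700
step 4 [2y] bond c/2=3/100: DF=(105753/100000 − 3/100·(0.989300+0.984600+0.955700))/(1+3/100) = 4707/5000 ≈ 0.941400

1 1/2 9893/10000
2 1 4923/5000
3 3/2 9557/10000
4 2 4707/5000
f(1.5y,2y) = ((9557/10000)/(4707/5000) − 1)/(1/2) = 143/4707 ≈ 3.0380%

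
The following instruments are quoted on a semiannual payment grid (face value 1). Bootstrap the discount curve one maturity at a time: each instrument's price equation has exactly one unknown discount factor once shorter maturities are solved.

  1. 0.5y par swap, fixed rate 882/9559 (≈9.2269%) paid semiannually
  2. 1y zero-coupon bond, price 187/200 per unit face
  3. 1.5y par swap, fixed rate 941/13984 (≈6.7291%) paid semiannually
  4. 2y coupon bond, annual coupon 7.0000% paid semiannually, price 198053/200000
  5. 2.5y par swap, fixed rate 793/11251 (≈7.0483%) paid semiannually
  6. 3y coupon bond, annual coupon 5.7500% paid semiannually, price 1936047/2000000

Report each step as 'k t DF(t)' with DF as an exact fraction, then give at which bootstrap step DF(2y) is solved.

step 1 [0.5y] swap r/2=441/9559: DF=(1 − 441/9559·(0))/(1+441/9559) = 9559/10000 ≈ 0.955900
step 2 [1y] zero: DF = P = 187/200 ≈ 0.935000
step 3 [1.5y] swap r/2=941/27968: DF=(1 − 941/27968·(0.955900+0.935000))/(1+941/27968) = 9059/10000 ≈ 0.905900
step 4 [2y] bond c/2=7/200: DF=(198053/200000 − 7/200·(0.955900+0.935000+0.905900))/(1+7/200) = 4311/5000 ≈ 0.862200
step 5 [2.5y] swap r/2=793/22502: DF=(1 − 793/22502·(0.955900+0.935000+0.905900+0.862200))/(1+793/22502) = 4207/5000 ≈ 0.841400
step 6 [3y] bond c/2=23/800: DF=(1936047/2000000 − 23/800·(0.955900+0.935000+0.905900+0.862200+0.841400))/(1+23/800) = 1019/1250 ≈ 0.815200

1 1/2 9559/10000
2 1 187/200
3 3/2 9059/10000
4 2 4311/5000
5 5/2 4207/5000
6 3 1019/1250
DF(2y) is solved at step 4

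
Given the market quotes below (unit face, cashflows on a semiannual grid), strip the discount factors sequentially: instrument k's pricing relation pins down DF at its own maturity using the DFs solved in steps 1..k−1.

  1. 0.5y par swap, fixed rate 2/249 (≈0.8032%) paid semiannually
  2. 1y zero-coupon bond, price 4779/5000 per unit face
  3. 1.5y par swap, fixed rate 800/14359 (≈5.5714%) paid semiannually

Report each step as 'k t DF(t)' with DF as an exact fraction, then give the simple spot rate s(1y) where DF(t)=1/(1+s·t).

1 1/2 249/250
2 1 4779/5000
3 3/2 23/25
s(1y) = (1/(4779/5000) − 1)/(1) = 221/4779 ≈ 4.6244%

step 1 [0.5y] swap r/2=1/249: DF=(1 − 1/249·(0))/(1+1/249) = 249/250 ≈ 0.996000
step 2 [1y] zero: DF = P = 4779/5000 ≈ 0.955800
step 3 [1.5y] swap r/2=400/14359: DF=(1 − 400/14359·(0.996000+0.955800))/(1+400/14359) = 23/25 ≈ 0.920000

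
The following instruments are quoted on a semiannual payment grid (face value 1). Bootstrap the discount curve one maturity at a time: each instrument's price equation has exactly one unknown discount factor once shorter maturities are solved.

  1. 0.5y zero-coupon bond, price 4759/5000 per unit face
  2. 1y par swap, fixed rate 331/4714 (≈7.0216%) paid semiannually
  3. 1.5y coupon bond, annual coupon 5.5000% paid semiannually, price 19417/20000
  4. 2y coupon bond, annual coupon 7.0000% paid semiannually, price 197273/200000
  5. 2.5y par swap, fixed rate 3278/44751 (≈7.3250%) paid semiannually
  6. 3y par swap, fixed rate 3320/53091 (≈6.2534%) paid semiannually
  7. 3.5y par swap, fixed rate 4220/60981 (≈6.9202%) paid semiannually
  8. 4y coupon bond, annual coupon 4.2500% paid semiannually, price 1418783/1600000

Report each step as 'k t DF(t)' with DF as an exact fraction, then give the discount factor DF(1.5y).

step 1 [0.5y] zero: DF = P = 4759/5000 ≈ 0.951800
step 2 [1y] swap r/2=331/9428: DF=(1 − 331/9428·(0.951800))/(1+331/9428) = 4669/5000 ≈ 0.933800
step 3 [1.5y] bond c/2=11/400: DF=(19417/20000 − 11/400·(0.951800+0.933800))/(1+11/400) = 559/625 ≈ 0.894400
step 4 [2y] bond c/2=7/200: DF=(197273/200000 − 7/200·(0.951800+0.933800+0.894400))/(1+7/200) = 859/1000 ≈ 0.859000
step 5 [2.5y] swap r/2=1639/44751: DF=(1 − 1639/44751·(0.951800+0.933800+0.894400+0.859000))/(1+1639/44751) = 8361/10000 ≈ 0.836100
step 6 [3y] swap r/2=1660/53091: DF=(1 − 1660/53091·(0.951800+0.933800+0.894400+0.859000+0.836100))/(1+1660/53091) = 417/500 ≈ 0.834000
step 7 [3.5y] swap r/2=2110/60981: DF=(1 − 2110/60981·(0.951800+0.933800+0.894400+0.859000+0.836100+0.834000))/(1+2110/60981) = 789/1000 ≈ 0.789000
step 8 [4y] bond c/2=17/800: DF=(1418783/1600000 − 17/800·(0.951800+0.933800+0.894400+0.859000+0.836100+0.834000+0.789000))/(1+17/800) = 3707/5000 ≈ 0.741400

1 1/2 4759/5000
2 1 4669/5000
3 3/2 559/625
4 2 859/1000
5 5/2 8361/10000
6 3 417/500
7 7/2 789/1000
8 4 3707/5000
DF(1.5y) = 559/625 ≈ 0.894400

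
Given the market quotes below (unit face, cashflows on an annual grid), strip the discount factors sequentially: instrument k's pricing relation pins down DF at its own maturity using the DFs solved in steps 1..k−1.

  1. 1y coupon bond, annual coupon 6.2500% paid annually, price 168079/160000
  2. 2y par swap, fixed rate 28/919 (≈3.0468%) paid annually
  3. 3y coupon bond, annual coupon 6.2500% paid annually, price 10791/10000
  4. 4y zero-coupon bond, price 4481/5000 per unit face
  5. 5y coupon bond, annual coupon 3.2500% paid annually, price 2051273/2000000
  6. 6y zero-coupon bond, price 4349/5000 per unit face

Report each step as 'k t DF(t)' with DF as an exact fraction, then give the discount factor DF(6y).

step 1 [1y] bond c/1=1/16: DF=(168079/160000 − 1/16·(0))/(1+1/16) = 9887/10000 ≈ 0.988700
step 2 [2y] swap r/1=28/919: DF=(1 − 28/919·(0.988700))/(1+28/919) = 2353/2500 ≈ 0.941200
step 3 [3y] bond c/1=1/16: DF=(10791/10000 − 1/16·(0.988700+0.941200))/(1+1/16) = 9021/10000 ≈ 0.902100
step 4 [4y] zero: DF = P = 4481/5000 ≈ 0.896200
step 5 [5y] bond c/1=13/400: DF=(2051273/2000000 − 13/400·(0.988700+0.941200+0.902100+0.896200))/(1+13/400) = 219/250 ≈ 0.876000
step 6 [6y] zero: DF = P = 4349/5000 ≈ 0.869800

1 1 9887/10000
2 2 2353/2500
3 3 9021/10000
4 4 4481/5000
5 5 219/250
6 6 4349/5000
DF(6y) = 4349/5000 ≈ 0.869800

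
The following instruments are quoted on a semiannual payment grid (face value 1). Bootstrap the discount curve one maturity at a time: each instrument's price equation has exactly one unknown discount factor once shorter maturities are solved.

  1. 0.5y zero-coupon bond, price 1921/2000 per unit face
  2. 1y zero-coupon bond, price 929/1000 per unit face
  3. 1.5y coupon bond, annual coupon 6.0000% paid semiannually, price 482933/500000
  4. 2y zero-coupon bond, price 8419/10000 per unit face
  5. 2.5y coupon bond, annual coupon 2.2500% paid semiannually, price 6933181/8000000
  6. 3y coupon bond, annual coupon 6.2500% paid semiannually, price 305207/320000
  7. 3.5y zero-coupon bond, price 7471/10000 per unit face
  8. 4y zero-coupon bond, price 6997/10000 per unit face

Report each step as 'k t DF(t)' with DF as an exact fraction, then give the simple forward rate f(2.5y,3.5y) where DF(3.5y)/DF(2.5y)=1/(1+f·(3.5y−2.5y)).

step 1 [0.5y] zero: DF = P = 1921/2000 ≈ 0.960500
step 2 [1y] zero: DF = P = 929/1000 ≈ 0.929000
step 3 [1.5y] bond c/2=3/100: DF=(482933/500000 − 3/100·(0.960500+0.929000))/(1+3/100) = 8827/10000 ≈ 0.882700
step 4 [2y] zero: DF = P = 8419/10000 ≈ 0.841900
step 5 [2.5y] bond c/2=9/800: DF=(6933181/8000000 − 9/800·(0.960500+0.929000+0.882700+0.841900))/(1+9/800) = 1021/1250 ≈ 0.816800
step 6 [3y] bond c/2=1/32: DF=(305207/320000 − 1/32·(0.960500+0.929000+0.882700+0.841900+0.816800))/(1+1/32) = 3953/5000 ≈ 0.790600
step 7 [3.5y] zero: DF = P = 7471/10000 ≈ 0.747100
step 8 [4y] zero: DF = P = 6997/10000 ≈ 0.699700

1 1/2 1921/2000
2 1 929/1000
3 3/2 8827/10000
4 2 8419/10000
5 5/2 1021/1250
6 3 3953/5000
7 7/2 7471/10000
8 4 6997/10000
f(2.5y,3.5y) = ((1021/1250)/(7471/10000) − 1)/(1) = 697/7471 ≈ 9.3294%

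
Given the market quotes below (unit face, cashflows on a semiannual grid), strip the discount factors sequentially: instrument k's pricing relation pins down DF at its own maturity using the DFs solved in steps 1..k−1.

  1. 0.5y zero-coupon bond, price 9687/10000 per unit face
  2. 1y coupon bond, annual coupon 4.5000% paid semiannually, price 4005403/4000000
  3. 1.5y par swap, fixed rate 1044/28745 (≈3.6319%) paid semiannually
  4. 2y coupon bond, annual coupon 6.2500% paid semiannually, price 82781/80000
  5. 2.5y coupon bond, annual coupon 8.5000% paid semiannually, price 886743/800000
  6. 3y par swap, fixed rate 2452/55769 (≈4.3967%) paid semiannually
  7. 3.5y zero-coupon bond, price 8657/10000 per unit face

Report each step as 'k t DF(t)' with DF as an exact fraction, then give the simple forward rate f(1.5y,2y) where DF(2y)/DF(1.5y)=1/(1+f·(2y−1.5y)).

step 1 [0.5y] zero: DF = P = 9687/10000 ≈ 0.968700
step 2 [1y] bond c/2=9/400: DF=(4005403/4000000 − 9/400·(0.968700))/(1+9/400) = 479/500 ≈ 0.958000
step 3 [1.5y] swap r/2=522/28745: DF=(1 − 522/28745·(0.968700+0.958000))/(1+522/28745) = 4739/5000 ≈ 0.947800
step 4 [2y] bond c/2=1/32: DF=(82781/80000 − 1/32·(0.968700+0.958000+0.947800))/(1+1/32) = 9163/10000 ≈ 0.916300
step 5 [2.5y] bond c/2=17/400: DF=(886743/800000 − 17/400·(0.968700+0.958000+0.947800+0.916300))/(1+17/400) = 9087/10000 ≈ 0.908700
step 6 [3y] swap r/2=1226/55769: DF=(1 − 1226/55769·(0.968700+0.958000+0.947800+0.916300+0.908700))/(1+1226/55769) = 4387/5000 ≈ 0.877400
step 7 [3.5y] zero: DF = P = 8657/10000 ≈ 0.865700

1 1/2 9687/10000
2 1 479/500
3 3/2 4739/5000
4 2 9163/10000
5 5/2 9087/10000
6 3 4387/5000
7 7/2 8657/10000
f(1.5y,2y) = ((4739/5000)/(9163/10000) − 1)/(1/2) = 90/1309 ≈ 6.8755%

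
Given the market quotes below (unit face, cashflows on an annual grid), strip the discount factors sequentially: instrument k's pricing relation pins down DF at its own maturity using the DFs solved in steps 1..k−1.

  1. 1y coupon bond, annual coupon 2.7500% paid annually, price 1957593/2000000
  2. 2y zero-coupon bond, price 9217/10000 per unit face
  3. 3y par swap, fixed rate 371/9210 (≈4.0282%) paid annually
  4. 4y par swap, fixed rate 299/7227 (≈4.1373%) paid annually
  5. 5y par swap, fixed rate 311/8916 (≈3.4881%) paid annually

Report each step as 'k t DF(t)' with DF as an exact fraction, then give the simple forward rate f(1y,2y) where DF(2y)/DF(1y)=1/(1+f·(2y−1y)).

1 1 4763/5000
2 2 9217/10000
3 3 8887/10000
4 4 1701/2000
5 5 1689/2000
f(1y,2y) = ((4763/5000)/(9217/10000) − 1)/(1) = 309/9217 ≈ 3.3525%

step 1 [1y] bond c/1=11/400: DF=(1957593/2000000 − 11/400·(0))/(1+11/400) = 4763/5000 ≈ 0.952600
step 2 [2y] zero: DF = P = 9217/10000 ≈ 0.921700
step 3 [3y] swap r/1=371/9210: DF=(1 − 371/9210·(0.952600+0.921700))/(1+371/9210) = 8887/10000 ≈ 0.888700
step 4 [4y] swap r/1=299/7227: DF=(1 − 299/7227·(0.952600+0.921700+0.888700))/(1+299/7227) = 1701/2000 ≈ 0.850500
step 5 [5y] swap r/1=311/8916: DF=(1 − 311/8916·(0.952600+0.921700+0.888700+0.850500))/(1+311/8916) = 1689/2000 ≈ 0.844500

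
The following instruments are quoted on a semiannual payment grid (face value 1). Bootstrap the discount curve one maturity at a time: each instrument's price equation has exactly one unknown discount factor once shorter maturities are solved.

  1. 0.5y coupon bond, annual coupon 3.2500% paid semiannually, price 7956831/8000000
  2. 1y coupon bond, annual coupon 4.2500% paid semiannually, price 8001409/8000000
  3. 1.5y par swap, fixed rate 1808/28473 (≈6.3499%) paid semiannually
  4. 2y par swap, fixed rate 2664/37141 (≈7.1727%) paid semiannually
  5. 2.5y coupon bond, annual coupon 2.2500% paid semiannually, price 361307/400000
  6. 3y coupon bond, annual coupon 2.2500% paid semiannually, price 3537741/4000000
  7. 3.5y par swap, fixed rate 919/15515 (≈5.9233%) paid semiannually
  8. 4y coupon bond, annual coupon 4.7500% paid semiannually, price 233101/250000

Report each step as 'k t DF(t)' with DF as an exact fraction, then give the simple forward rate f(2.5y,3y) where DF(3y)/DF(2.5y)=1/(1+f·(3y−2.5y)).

step 1 [0.5y] bond c/2=13/800: DF=(7956831/8000000 − 13/800·(0))/(1+13/800) = 9787/10000 ≈ 0.978700
step 2 [1y] bond c/2=17/800: DF=(8001409/8000000 − 17/800·(0.978700))/(1+17/800) = 959/1000 ≈ 0.959000
step 3 [1.5y] swap r/2=904/28473: DF=(1 − 904/28473·(0.978700+0.959000))/(1+904/28473) = 1137/1250 ≈ 0.909600
step 4 [2y] swap r/2=1332/37141: DF=(1 − 1332/37141·(0.978700+0.959000+0.909600))/(1+1332/37141) = 2167/2500 ≈ 0.866800
step 5 [2.5y] bond c/2=9/800: DF=(361307/400000 − 9/800·(0.978700+0.959000+0.909600+0.866800))/(1+9/800) = 8519/10000 ≈ 0.851900
step 6 [3y] bond c/2=9/800: DF=(3537741/4000000 − 9/800·(0.978700+0.959000+0.909600+0.866800+0.851900))/(1+9/800) = 4119/5000 ≈ 0.823800
step 7 [3.5y] swap r/2=919/31030: DF=(1 − 919/31030·(0.978700+0.959000+0.909600+0.866800+0.851900+0.823800))/(1+919/31030) = 4081/5000 ≈ 0.816200
step 8 [4y] bond c/2=19/800: DF=(233101/250000 − 19/800·(0.978700+0.959000+0.909600+0.866800+0.851900+0.823800+0.816200))/(1+19/800) = 1917/2500 ≈ 0.766800

1 1/2 9787/10000
2 1 959/1000
3 3/2 1137/1250
4 2 2167/2500
5 5/2 8519/10000
6 3 4119/5000
7 7/2 4081/5000
8 4 1917/2500
f(2.5y,3y) = ((8519/10000)/(4119/5000) − 1)/(1/2) = 281/4119 ≈ 6.8220%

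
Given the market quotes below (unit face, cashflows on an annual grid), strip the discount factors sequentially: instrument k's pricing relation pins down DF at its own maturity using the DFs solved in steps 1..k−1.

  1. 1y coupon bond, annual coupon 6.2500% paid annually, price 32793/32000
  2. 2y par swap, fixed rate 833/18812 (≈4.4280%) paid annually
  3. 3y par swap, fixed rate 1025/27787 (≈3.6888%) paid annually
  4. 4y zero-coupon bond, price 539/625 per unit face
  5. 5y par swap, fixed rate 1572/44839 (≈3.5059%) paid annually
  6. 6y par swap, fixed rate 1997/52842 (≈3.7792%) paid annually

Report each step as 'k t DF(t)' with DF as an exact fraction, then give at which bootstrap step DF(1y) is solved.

1 1 1929/2000
2 2 9167/10000
3 3 359/400
4 4 539/625
5 5 2107/2500
6 6 8003/10000
DF(1y) is solved at step 1

step 1 [1y] bond c/1=1/16: DF=(32793/32000 − 1/16·(0))/(1+1/16) = 1929/2000 ≈ 0.964500
step 2 [2y] swap r/1=833/18812: DF=(1 − 833/18812·(0.964500))/(1+833/18812) = 9167/10000 ≈ 0.916700
step 3 [3y] swap r/1=1025/27787: DF=(1 − 1025/27787·(0.964500+0.916700))/(1+1025/27787) = 359/400 ≈ 0.897500
step 4 [4y] zero: DF = P = 539/625 ≈ 0.862400
step 5 [5y] swap r/1=1572/44839: DF=(1 − 1572/44839·(0.964500+0.916700+0.897500+0.862400))/(1+1572/44839) = 2107/2500 ≈ 0.842800
step 6 [6y] swap r/1=1997/52842: DF=(1 − 1997/52842·(0.964500+0.916700+0.897500+0.862400+0.842800))/(1+1997/52842) = 8003/10000 ≈ 0.800300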